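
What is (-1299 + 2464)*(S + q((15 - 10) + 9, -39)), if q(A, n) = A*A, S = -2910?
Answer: -3161810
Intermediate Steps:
q(A, n) = A²
(-1299 + 2464)*(S + q((15 - 10) + 9, -39)) = (-1299 + 2464)*(-2910 + ((15 - 10) + 9)²) = 1165*(-2910 + (5 + 9)²) = 1165*(-2910 + 14²) = 1165*(-2910 + 196) = 1165*(-2714) = -3161810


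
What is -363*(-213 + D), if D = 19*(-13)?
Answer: 166980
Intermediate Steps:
D = -247
-363*(-213 + D) = -363*(-213 - 247) = -363*(-460) = 166980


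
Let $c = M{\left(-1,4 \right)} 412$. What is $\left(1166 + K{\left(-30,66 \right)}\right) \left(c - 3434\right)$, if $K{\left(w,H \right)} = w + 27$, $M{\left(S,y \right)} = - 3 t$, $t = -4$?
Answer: $1756130$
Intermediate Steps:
$M{\left(S,y \right)} = 12$ ($M{\left(S,y \right)} = \left(-3\right) \left(-4\right) = 12$)
$c = 4944$ ($c = 12 \cdot 412 = 4944$)
$K{\left(w,H \right)} = 27 + w$
$\left(1166 + K{\left(-30,66 \right)}\right) \left(c - 3434\right) = \left(1166 + \left(27 - 30\right)\right) \left(4944 - 3434\right) = \left(1166 - 3\right) \left(4944 - 3434\right) = 1163 \cdot 1510 = 1756130$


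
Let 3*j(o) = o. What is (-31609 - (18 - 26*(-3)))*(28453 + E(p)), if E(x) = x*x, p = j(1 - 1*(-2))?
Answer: -902134070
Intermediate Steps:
j(o) = o/3
p = 1 (p = (1 - 1*(-2))/3 = (1 + 2)/3 = (1/3)*3 = 1)
E(x) = x**2
(-31609 - (18 - 26*(-3)))*(28453 + E(p)) = (-31609 - (18 - 26*(-3)))*(28453 + 1**2) = (-31609 - (18 + 78))*(28453 + 1) = (-31609 - 1*96)*28454 = (-31609 - 96)*28454 = -31705*28454 = -902134070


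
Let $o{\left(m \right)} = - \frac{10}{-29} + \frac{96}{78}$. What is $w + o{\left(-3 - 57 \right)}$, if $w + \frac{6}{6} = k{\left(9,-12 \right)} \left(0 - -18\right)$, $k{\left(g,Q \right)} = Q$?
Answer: $- \frac{81215}{377} \approx -215.42$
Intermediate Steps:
$o{\left(m \right)} = \frac{594}{377}$ ($o{\left(m \right)} = \left(-10\right) \left(- \frac{1}{29}\right) + 96 \cdot \frac{1}{78} = \frac{10}{29} + \frac{16}{13} = \frac{594}{377}$)
$w = -217$ ($w = -1 - 12 \left(0 - -18\right) = -1 - 12 \left(0 + 18\right) = -1 - 216 = -217$)
$w + o{\left(-3 - 57 \right)} = -217 + \frac{594}{377} = - \frac{81215}{377}$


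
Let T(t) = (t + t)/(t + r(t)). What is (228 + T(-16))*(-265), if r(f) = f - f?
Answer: -60950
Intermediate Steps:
r(f) = 0
T(t) = 2 (T(t) = (t + t)/(t + 0) = (2*t)/t = 2)
(228 + T(-16))*(-265) = (228 + 2)*(-265) = 230*(-265) = -60950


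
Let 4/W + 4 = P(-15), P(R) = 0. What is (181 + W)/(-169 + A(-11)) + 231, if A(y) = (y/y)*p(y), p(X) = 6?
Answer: 37473/163 ≈ 229.90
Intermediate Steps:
W = -1 (W = 4/(-4 + 0) = 4/(-4) = 4*(-¼) = -1)
A(y) = 6 (A(y) = (y/y)*6 = 1*6 = 6)
(181 + W)/(-169 + A(-11)) + 231 = (181 - 1)/(-169 + 6) + 231 = 180/(-163) + 231 = 180*(-1/163) + 231 = -180/163 + 231 = 37473/163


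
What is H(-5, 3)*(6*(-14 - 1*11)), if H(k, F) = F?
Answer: -450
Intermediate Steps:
H(-5, 3)*(6*(-14 - 1*11)) = 3*(6*(-14 - 1*11)) = 3*(6*(-14 - 11)) = 3*(6*(-25)) = 3*(-150) = -450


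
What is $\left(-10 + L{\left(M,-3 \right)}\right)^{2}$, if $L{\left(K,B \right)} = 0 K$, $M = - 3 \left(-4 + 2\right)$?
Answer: $100$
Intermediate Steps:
$M = 6$ ($M = \left(-3\right) \left(-2\right) = 6$)
$L{\left(K,B \right)} = 0$
$\left(-10 + L{\left(M,-3 \right)}\right)^{2} = \left(-10 + 0\right)^{2} = \left(-10\right)^{2} = 100$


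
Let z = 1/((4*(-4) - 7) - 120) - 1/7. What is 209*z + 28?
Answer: -302/91 ≈ -3.3187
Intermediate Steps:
z = -150/1001 (z = 1/((-16 - 7) - 120) - 1*1/7 = 1/(-23 - 120) - 1/7 = 1/(-143) - 1/7 = -1/143 - 1/7 = -150/1001 ≈ -0.14985)
209*z + 28 = 209*(-150/1001) + 28 = -2850/91 + 28 = -302/91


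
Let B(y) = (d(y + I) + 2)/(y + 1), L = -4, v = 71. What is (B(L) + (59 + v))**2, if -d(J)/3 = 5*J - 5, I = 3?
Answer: 128164/9 ≈ 14240.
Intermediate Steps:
d(J) = 15 - 15*J (d(J) = -3*(5*J - 5) = -3*(-5 + 5*J) = 15 - 15*J)
B(y) = (-28 - 15*y)/(1 + y) (B(y) = ((15 - 15*(y + 3)) + 2)/(y + 1) = ((15 - 15*(3 + y)) + 2)/(1 + y) = ((15 + (-45 - 15*y)) + 2)/(1 + y) = ((-30 - 15*y) + 2)/(1 + y) = (-28 - 15*y)/(1 + y))
(B(L) + (59 + v))**2 = ((-28 - 15*(-4))/(1 - 4) + (59 + 71))**2 = ((-28 + 60)/(-3) + 130)**2 = (-1/3*32 + 130)**2 = (-32/3 + 130)**2 = (358/3)**2 = 128164/9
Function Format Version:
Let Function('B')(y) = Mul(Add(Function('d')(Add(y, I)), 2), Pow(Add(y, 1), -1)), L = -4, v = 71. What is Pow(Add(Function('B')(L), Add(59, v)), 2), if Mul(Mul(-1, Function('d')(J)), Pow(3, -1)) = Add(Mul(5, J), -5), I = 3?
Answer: Rational(128164, 9) ≈ 14240.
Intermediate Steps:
Function('d')(J) = Add(15, Mul(-15, J)) (Function('d')(J) = Mul(-3, Add(Mul(5, J), -5)) = Mul(-3, Add(-5, Mul(5, J))) = Add(15, Mul(-15, J)))
Function('B')(y) = Mul(Pow(Add(1, y), -1), Add(-28, Mul(-15, y))) (Function('B')(y) = Mul(Add(Add(15, Mul(-15, Add(y, 3))), 2), Pow(Add(y, 1), -1)) = Mul(Add(Add(15, Mul(-15, Add(3, y))), 2), Pow(Add(1, y), -1)) = Mul(Add(Add(15, Add(-45, Mul(-15, y))), 2), Pow(Add(1, y), -1)) = Mul(Add(Add(-30, Mul(-15, y)), 2), Pow(Add(1, y), -1)) = Mul(Add(-28, Mul(-15, y)), Pow(Add(1, y), -1)) = Mul(Pow(Add(1, y), -1), Add(-28, Mul(-15, y))))
Pow(Add(Function('B')(L), Add(59, v)), 2) = Pow(Add(Mul(Pow(Add(1, -4), -1), Add(-28, Mul(-15, -4))), Add(59, 71)), 2) = Pow(Add(Mul(Pow(-3, -1), Add(-28, 60)), 130), 2) = Pow(Add(Mul(Rational(-1, 3), 32), 130), 2) = Pow(Add(Rational(-32, 3), 130), 2) = Pow(Rational(358, 3), 2) = Rational(128164, 9)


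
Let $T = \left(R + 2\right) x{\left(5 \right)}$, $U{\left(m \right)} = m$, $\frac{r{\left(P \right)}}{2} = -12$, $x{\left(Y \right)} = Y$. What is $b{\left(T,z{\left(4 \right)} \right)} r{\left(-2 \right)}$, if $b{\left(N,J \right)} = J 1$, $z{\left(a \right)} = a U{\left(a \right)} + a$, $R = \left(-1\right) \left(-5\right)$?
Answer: $-480$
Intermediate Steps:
$r{\left(P \right)} = -24$ ($r{\left(P \right)} = 2 \left(-12\right) = -24$)
$R = 5$
$z{\left(a \right)} = a + a^{2}$ ($z{\left(a \right)} = a a + a = a^{2} + a = a + a^{2}$)
$T = 35$ ($T = \left(5 + 2\right) 5 = 7 \cdot 5 = 35$)
$b{\left(N,J \right)} = J$
$b{\left(T,z{\left(4 \right)} \right)} r{\left(-2 \right)} = 4 \left(1 + 4\right) \left(-24\right) = 4 \cdot 5 \left(-24\right) = 20 \left(-24\right) = -480$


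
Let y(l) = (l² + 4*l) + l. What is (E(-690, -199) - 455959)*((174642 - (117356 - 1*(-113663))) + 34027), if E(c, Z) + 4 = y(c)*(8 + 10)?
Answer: -179956321950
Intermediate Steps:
y(l) = l² + 5*l
E(c, Z) = -4 + 18*c*(5 + c) (E(c, Z) = -4 + (c*(5 + c))*(8 + 10) = -4 + (c*(5 + c))*18 = -4 + 18*c*(5 + c))
(E(-690, -199) - 455959)*((174642 - (117356 - 1*(-113663))) + 34027) = ((-4 + 18*(-690)*(5 - 690)) - 455959)*((174642 - (117356 - 1*(-113663))) + 34027) = ((-4 + 18*(-690)*(-685)) - 455959)*((174642 - (117356 + 113663)) + 34027) = ((-4 + 8507700) - 455959)*((174642 - 1*231019) + 34027) = (8507696 - 455959)*((174642 - 231019) + 34027) = 8051737*(-56377 + 34027) = 8051737*(-22350) = -179956321950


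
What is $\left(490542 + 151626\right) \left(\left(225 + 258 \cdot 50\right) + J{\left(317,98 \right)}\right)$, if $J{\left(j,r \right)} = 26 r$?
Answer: $10064699064$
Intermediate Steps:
$\left(490542 + 151626\right) \left(\left(225 + 258 \cdot 50\right) + J{\left(317,98 \right)}\right) = \left(490542 + 151626\right) \left(\left(225 + 258 \cdot 50\right) + 26 \cdot 98\right) = 642168 \left(\left(225 + 12900\right) + 2548\right) = 642168 \left(13125 + 2548\right) = 642168 \cdot 15673 = 10064699064$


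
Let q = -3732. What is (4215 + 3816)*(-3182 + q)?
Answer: -55526334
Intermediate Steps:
(4215 + 3816)*(-3182 + q) = (4215 + 3816)*(-3182 - 3732) = 8031*(-6914) = -55526334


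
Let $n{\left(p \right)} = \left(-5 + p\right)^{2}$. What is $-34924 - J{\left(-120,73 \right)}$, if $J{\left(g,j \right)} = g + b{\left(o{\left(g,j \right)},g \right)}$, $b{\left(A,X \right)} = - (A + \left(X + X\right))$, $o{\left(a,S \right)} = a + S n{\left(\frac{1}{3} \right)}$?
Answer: $- \frac{302168}{9} \approx -33574.0$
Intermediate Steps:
$o{\left(a,S \right)} = a + \frac{196 S}{9}$ ($o{\left(a,S \right)} = a + S \left(-5 + \frac{1}{3}\right)^{2} = a + S \left(- \frac{14}{3}\right)^{2} = a + S \frac{196}{9} = a + \frac{196 S}{9}$)
$b{\left(A,X \right)} = - A - 2 X$ ($b{\left(A,X \right)} = - (A + 2 X) = - A - 2 X$)
$J{\left(g,j \right)} = - 2 g - \frac{196 j}{9}$ ($J{\left(g,j \right)} = g - \left(3 g + \frac{196 j}{9}\right) = - 2 g - \frac{196 j}{9}$)
$-34924 - J{\left(-120,73 \right)} = -34924 - \left(\left(-2\right) \left(-120\right) - \frac{14308}{9}\right) = -34924 - \left(240 - \frac{14308}{9}\right) = -34924 - - \frac{12148}{9} = -34924 + \frac{12148}{9} = - \frac{302168}{9}$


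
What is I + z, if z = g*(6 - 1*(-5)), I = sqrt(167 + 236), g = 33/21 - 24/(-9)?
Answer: 979/21 + sqrt(403) ≈ 66.694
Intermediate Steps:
g = 89/21 (g = 33*(1/21) - 24*(-1/9) = 11/7 + 8/3 = 89/21 ≈ 4.2381)
I = sqrt(403) ≈ 20.075
z = 979/21 (z = 89*(6 - 1*(-5))/21 = 89*(6 + 5)/21 = (89/21)*11 = 979/21 ≈ 46.619)
I + z = sqrt(403) + 979/21 = 979/21 + sqrt(403)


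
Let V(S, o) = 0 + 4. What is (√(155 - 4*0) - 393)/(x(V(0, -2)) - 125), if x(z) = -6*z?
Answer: 393/149 - √155/149 ≈ 2.5540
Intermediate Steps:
V(S, o) = 4
(√(155 - 4*0) - 393)/(x(V(0, -2)) - 125) = (√(155 - 4*0) - 393)/(-6*4 - 125) = (√(155 + 0) - 393)/(-24 - 125) = (√155 - 393)/(-149) = (-393 + √155)*(-1/149) = 393/149 - √155/149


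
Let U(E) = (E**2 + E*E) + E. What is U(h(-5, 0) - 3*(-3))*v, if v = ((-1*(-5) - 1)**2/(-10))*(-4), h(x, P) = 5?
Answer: 12992/5 ≈ 2598.4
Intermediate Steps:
v = 32/5 (v = ((5 - 1)**2*(-1/10))*(-4) = (4**2*(-1/10))*(-4) = (16*(-1/10))*(-4) = -8/5*(-4) = 32/5 ≈ 6.4000)
U(E) = E + 2*E**2 (U(E) = (E**2 + E**2) + E = 2*E**2 + E = E + 2*E**2)
U(h(-5, 0) - 3*(-3))*v = ((5 - 3*(-3))*(1 + 2*(5 - 3*(-3))))*(32/5) = ((5 + 9)*(1 + 2*(5 + 9)))*(32/5) = (14*(1 + 2*14))*(32/5) = (14*(1 + 28))*(32/5) = (14*29)*(32/5) = 406*(32/5) = 12992/5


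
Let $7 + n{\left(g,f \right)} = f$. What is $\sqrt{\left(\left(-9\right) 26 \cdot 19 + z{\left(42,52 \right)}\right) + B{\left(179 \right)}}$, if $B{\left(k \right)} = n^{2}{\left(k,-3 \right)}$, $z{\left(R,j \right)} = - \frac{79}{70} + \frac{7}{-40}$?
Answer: $\frac{i \sqrt{3408286}}{28} \approx 65.934 i$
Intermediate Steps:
$n{\left(g,f \right)} = -7 + f$
$z{\left(R,j \right)} = - \frac{73}{56}$ ($z{\left(R,j \right)} = \left(-79\right) \frac{1}{70} + 7 \left(- \frac{1}{40}\right) = - \frac{79}{70} - \frac{7}{40} = - \frac{73}{56}$)
$B{\left(k \right)} = 100$ ($B{\left(k \right)} = \left(-7 - 3\right)^{2} = \left(-10\right)^{2} = 100$)
$\sqrt{\left(\left(-9\right) 26 \cdot 19 + z{\left(42,52 \right)}\right) + B{\left(179 \right)}} = \sqrt{\left(\left(-9\right) 26 \cdot 19 - \frac{73}{56}\right) + 100} = \sqrt{\left(\left(-234\right) 19 - \frac{73}{56}\right) + 100} = \sqrt{\left(-4446 - \frac{73}{56}\right) + 100} = \sqrt{- \frac{249049}{56} + 100} = \sqrt{- \frac{243449}{56}} = \frac{i \sqrt{3408286}}{28}$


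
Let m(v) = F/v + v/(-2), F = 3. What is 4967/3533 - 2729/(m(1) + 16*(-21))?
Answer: 22596103/2356511 ≈ 9.5888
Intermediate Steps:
m(v) = 3/v - v/2 (m(v) = 3/v + v/(-2) = 3/v + v*(-½) = 3/v - v/2)
4967/3533 - 2729/(m(1) + 16*(-21)) = 4967/3533 - 2729/((3/1 - ½*1) + 16*(-21)) = 4967*(1/3533) - 2729/((3*1 - ½) - 336) = 4967/3533 - 2729/((3 - ½) - 336) = 4967/3533 - 2729/(5/2 - 336) = 4967/3533 - 2729/(-667/2) = 4967/3533 - 2729*(-2/667) = 4967/3533 + 5458/667 = 22596103/2356511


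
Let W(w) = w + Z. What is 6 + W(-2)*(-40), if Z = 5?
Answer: -114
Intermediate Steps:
W(w) = 5 + w (W(w) = w + 5 = 5 + w)
6 + W(-2)*(-40) = 6 + (5 - 2)*(-40) = 6 + 3*(-40) = 6 - 120 = -114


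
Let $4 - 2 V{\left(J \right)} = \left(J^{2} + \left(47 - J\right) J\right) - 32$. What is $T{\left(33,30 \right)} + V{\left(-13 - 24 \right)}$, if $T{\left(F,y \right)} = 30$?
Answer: $\frac{1835}{2} \approx 917.5$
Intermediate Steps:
$V{\left(J \right)} = 18 - \frac{J^{2}}{2} - \frac{J \left(47 - J\right)}{2}$ ($V{\left(J \right)} = 2 - \frac{\left(J^{2} + \left(47 - J\right) J\right) - 32}{2} = 2 - \frac{\left(J^{2} + J \left(47 - J\right)\right) - 32}{2} = 2 - \frac{-32 + J^{2} + J \left(47 - J\right)}{2} = 2 - \left(-16 + \frac{J^{2}}{2} + \frac{J \left(47 - J\right)}{2}\right) = 18 - \frac{J^{2}}{2} - \frac{J \left(47 - J\right)}{2}$)
$T{\left(33,30 \right)} + V{\left(-13 - 24 \right)} = 30 - \left(-18 + \frac{47 \left(-13 - 24\right)}{2}\right) = 30 + \left(18 - - \frac{1739}{2}\right) = 30 + \left(18 + \frac{1739}{2}\right) = 30 + \frac{1775}{2} = \frac{1835}{2}$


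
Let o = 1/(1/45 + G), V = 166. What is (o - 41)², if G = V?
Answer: 93798862756/55815841 ≈ 1680.5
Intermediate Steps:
G = 166
o = 45/7471 (o = 1/(1/45 + 166) = 1/(7471/45) = 45/7471 ≈ 0.0060233)
(o - 41)² = (45/7471 - 41)² = (-306266/7471)² = 93798862756/55815841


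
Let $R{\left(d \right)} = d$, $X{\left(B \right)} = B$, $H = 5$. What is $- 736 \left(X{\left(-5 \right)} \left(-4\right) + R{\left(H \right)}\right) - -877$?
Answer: $-17523$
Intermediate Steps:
$- 736 \left(X{\left(-5 \right)} \left(-4\right) + R{\left(H \right)}\right) - -877 = - 736 \left(\left(-5\right) \left(-4\right) + 5\right) - -877 = - 736 \left(20 + 5\right) + 877 = \left(-736\right) 25 + 877 = -18400 + 877 = -17523$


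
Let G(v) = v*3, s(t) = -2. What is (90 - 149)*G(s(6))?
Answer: 354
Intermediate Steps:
G(v) = 3*v
(90 - 149)*G(s(6)) = (90 - 149)*(3*(-2)) = -59*(-6) = 354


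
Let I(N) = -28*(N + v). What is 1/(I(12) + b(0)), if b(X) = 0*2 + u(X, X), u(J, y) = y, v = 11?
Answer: -1/644 ≈ -0.0015528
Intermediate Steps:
I(N) = -308 - 28*N (I(N) = -28*(N + 11) = -28*(11 + N) = -308 - 28*N)
b(X) = X (b(X) = 0*2 + X = 0 + X = X)
1/(I(12) + b(0)) = 1/((-308 - 28*12) + 0) = 1/((-308 - 336) + 0) = 1/(-644 + 0) = 1/(-644) = -1/644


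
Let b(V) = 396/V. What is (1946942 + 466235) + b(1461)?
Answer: 1175217331/487 ≈ 2.4132e+6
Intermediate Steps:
(1946942 + 466235) + b(1461) = (1946942 + 466235) + 396/1461 = 2413177 + 396*(1/1461) = 2413177 + 132/487 = 1175217331/487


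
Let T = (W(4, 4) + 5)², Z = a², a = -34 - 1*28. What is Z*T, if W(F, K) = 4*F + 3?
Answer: 2214144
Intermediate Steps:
W(F, K) = 3 + 4*F
a = -62 (a = -34 - 28 = -62)
Z = 3844 (Z = (-62)² = 3844)
T = 576 (T = ((3 + 4*4) + 5)² = ((3 + 16) + 5)² = (19 + 5)² = 24² = 576)
Z*T = 3844*576 = 2214144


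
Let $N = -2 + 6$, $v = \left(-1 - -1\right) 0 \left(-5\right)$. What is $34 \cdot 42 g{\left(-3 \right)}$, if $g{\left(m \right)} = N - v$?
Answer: $5712$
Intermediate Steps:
$v = 0$ ($v = \left(-1 + 1\right) 0 \left(-5\right) = 0 \cdot 0 \left(-5\right) = 0 \left(-5\right) = 0$)
$N = 4$
$g{\left(m \right)} = 4$ ($g{\left(m \right)} = 4 - 0 = 4 + 0 = 4$)
$34 \cdot 42 g{\left(-3 \right)} = 34 \cdot 42 \cdot 4 = 1428 \cdot 4 = 5712$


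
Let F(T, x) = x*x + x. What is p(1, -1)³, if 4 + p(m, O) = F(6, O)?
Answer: -64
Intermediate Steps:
F(T, x) = x + x² (F(T, x) = x² + x = x + x²)
p(m, O) = -4 + O*(1 + O)
p(1, -1)³ = (-4 - (1 - 1))³ = (-4 - 1*0)³ = (-4 + 0)³ = (-4)³ = -64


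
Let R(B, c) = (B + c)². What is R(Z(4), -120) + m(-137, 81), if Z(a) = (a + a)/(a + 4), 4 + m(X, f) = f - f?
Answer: 14157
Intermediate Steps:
m(X, f) = -4 (m(X, f) = -4 + (f - f) = -4 + 0 = -4)
Z(a) = 2*a/(4 + a) (Z(a) = (2*a)/(4 + a) = 2*a/(4 + a))
R(Z(4), -120) + m(-137, 81) = (2*4/(4 + 4) - 120)² - 4 = (2*4/8 - 120)² - 4 = (2*4*(⅛) - 120)² - 4 = (1 - 120)² - 4 = (-119)² - 4 = 14161 - 4 = 14157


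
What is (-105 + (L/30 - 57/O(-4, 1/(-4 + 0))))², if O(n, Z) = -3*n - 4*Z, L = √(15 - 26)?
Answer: 1819873741/152100 - 474*I*√11/65 ≈ 11965.0 - 24.186*I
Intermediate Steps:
L = I*√11 (L = √(-11) = I*√11 ≈ 3.3166*I)
O(n, Z) = -4*Z - 3*n
(-105 + (L/30 - 57/O(-4, 1/(-4 + 0))))² = (-105 + ((I*√11)/30 - 57/(-4/(-4 + 0) - 3*(-4))))² = (-105 + ((I*√11)*(1/30) - 57/(-4/(-4) + 12)))² = (-105 + (I*√11/30 - 57/(-4*(-¼) + 12)))² = (-105 + (I*√11/30 - 57/(1 + 12)))² = (-105 + (I*√11/30 - 57/13))² = (-105 + (-57/13 + I*√11/30))² = (-1422/13 + I*√11/30)²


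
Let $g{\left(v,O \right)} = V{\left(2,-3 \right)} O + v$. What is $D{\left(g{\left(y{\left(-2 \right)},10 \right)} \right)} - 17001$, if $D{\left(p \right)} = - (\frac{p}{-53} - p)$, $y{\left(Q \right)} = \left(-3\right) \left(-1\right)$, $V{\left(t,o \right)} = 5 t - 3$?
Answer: $- \frac{897111}{53} \approx -16927.0$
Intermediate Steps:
$V{\left(t,o \right)} = -3 + 5 t$
$y{\left(Q \right)} = 3$
$g{\left(v,O \right)} = v + 7 O$ ($g{\left(v,O \right)} = \left(-3 + 5 \cdot 2\right) O + v = \left(-3 + 10\right) O + v = 7 O + v = v + 7 O$)
$D{\left(p \right)} = \frac{54 p}{53}$ ($D{\left(p \right)} = - (p \left(- \frac{1}{53}\right) - p) = - (- \frac{p}{53} - p) = - \frac{\left(-54\right) p}{53} = \frac{54 p}{53}$)
$D{\left(g{\left(y{\left(-2 \right)},10 \right)} \right)} - 17001 = \frac{54 \left(3 + 7 \cdot 10\right)}{53} - 17001 = \frac{54 \left(3 + 70\right)}{53} - 17001 = \frac{54}{53} \cdot 73 - 17001 = \frac{3942}{53} - 17001 = - \frac{897111}{53}$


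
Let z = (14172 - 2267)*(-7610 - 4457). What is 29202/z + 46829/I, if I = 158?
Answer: 6727338775499/22697906330 ≈ 296.39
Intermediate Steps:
z = -143657635 (z = 11905*(-12067) = -143657635)
29202/z + 46829/I = 29202/(-143657635) + 46829/158 = 29202*(-1/143657635) + 46829*(1/158) = -29202/143657635 + 46829/158 = 6727338775499/22697906330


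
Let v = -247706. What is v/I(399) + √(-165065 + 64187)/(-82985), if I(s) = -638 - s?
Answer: 247706/1037 - I*√100878/82985 ≈ 238.87 - 0.0038274*I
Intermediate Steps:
v/I(399) + √(-165065 + 64187)/(-82985) = -247706/(-638 - 1*399) + √(-165065 + 64187)/(-82985) = -247706/(-638 - 399) + √(-100878)*(-1/82985) = -247706/(-1037) + (I*√100878)*(-1/82985) = -247706*(-1/1037) - I*√100878/82985 = 247706/1037 - I*√100878/82985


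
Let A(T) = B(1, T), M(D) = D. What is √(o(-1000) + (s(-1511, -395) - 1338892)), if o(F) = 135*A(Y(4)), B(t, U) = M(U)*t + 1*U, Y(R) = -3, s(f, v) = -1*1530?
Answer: 4*I*√83827 ≈ 1158.1*I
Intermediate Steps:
s(f, v) = -1530
B(t, U) = U + U*t (B(t, U) = U*t + 1*U = U*t + U = U + U*t)
A(T) = 2*T (A(T) = T*(1 + 1) = T*2 = 2*T)
o(F) = -810 (o(F) = 135*(2*(-3)) = 135*(-6) = -810)
√(o(-1000) + (s(-1511, -395) - 1338892)) = √(-810 + (-1530 - 1338892)) = √(-810 - 1340422) = √(-1341232) = 4*I*√83827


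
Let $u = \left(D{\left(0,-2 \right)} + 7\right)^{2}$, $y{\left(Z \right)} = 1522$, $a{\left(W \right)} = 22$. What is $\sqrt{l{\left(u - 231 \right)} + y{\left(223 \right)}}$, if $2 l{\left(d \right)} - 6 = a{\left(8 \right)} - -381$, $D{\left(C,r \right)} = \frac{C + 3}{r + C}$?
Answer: $\frac{\sqrt{6906}}{2} \approx 41.551$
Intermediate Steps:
$D{\left(C,r \right)} = \frac{3 + C}{C + r}$
$u = \frac{121}{4}$ ($u = \left(\frac{3 + 0}{0 - 2} + 7\right)^{2} = \left(\frac{1}{-2} \cdot 3 + 7\right)^{2} = \left(\left(- \frac{1}{2}\right) 3 + 7\right)^{2} = \left(- \frac{3}{2} + 7\right)^{2} = \left(\frac{11}{2}\right)^{2} = \frac{121}{4} \approx 30.25$)
$l{\left(d \right)} = \frac{409}{2}$ ($l{\left(d \right)} = 3 + \frac{22 - -381}{2} = 3 + \frac{22 + 381}{2} = 3 + \frac{1}{2} \cdot 403 = 3 + \frac{403}{2} = \frac{409}{2}$)
$\sqrt{l{\left(u - 231 \right)} + y{\left(223 \right)}} = \sqrt{\frac{409}{2} + 1522} = \sqrt{\frac{3453}{2}} = \frac{\sqrt{6906}}{2}$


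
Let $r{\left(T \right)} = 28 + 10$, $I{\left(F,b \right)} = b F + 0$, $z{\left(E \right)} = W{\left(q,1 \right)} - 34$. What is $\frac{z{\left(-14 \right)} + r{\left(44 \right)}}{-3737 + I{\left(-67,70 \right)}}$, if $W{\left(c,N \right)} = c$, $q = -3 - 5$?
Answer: $\frac{4}{8427} \approx 0.00047466$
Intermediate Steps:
$q = -8$
$z{\left(E \right)} = -42$ ($z{\left(E \right)} = -8 - 34 = -42$)
$I{\left(F,b \right)} = F b$ ($I{\left(F,b \right)} = F b + 0 = F b$)
$r{\left(T \right)} = 38$
$\frac{z{\left(-14 \right)} + r{\left(44 \right)}}{-3737 + I{\left(-67,70 \right)}} = \frac{-42 + 38}{-3737 - 4690} = - \frac{4}{-3737 - 4690} = - \frac{4}{-8427} = \left(-4\right) \left(- \frac{1}{8427}\right) = \frac{4}{8427}$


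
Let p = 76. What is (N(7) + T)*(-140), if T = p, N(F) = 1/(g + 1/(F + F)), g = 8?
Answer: -1204280/113 ≈ -10657.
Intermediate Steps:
N(F) = 1/(8 + 1/(2*F)) (N(F) = 1/(8 + 1/(F + F)) = 1/(8 + 1/(2*F)))
T = 76
(N(7) + T)*(-140) = (2*7/(1 + 16*7) + 76)*(-140) = (2*7/(1 + 112) + 76)*(-140) = (2*7/113 + 76)*(-140) = (2*7*(1/113) + 76)*(-140) = (14/113 + 76)*(-140) = (8602/113)*(-140) = -1204280/113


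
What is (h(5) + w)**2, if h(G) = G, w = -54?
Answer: 2401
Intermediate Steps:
(h(5) + w)**2 = (5 - 54)**2 = (-49)**2 = 2401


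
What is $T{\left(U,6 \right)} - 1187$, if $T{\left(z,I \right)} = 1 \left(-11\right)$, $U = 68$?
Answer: $-1198$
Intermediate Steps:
$T{\left(z,I \right)} = -11$
$T{\left(U,6 \right)} - 1187 = -11 - 1187 = -1198$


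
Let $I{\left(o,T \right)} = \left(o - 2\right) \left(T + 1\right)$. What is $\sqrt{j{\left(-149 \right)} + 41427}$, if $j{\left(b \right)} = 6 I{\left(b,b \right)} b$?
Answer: $i \sqrt{19937685} \approx 4465.2 i$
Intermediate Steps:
$I{\left(o,T \right)} = \left(1 + T\right) \left(-2 + o\right)$ ($I{\left(o,T \right)} = \left(-2 + o\right) \left(1 + T\right) = \left(1 + T\right) \left(-2 + o\right)$)
$j{\left(b \right)} = b \left(-12 - 6 b + 6 b^{2}\right)$ ($j{\left(b \right)} = 6 \left(-2 + b - 2 b + b b\right) b = 6 \left(-2 + b - 2 b + b^{2}\right) b = 6 \left(-2 + b^{2} - b\right) b = \left(-12 - 6 b + 6 b^{2}\right) b = b \left(-12 - 6 b + 6 b^{2}\right)$)
$\sqrt{j{\left(-149 \right)} + 41427} = \sqrt{6 \left(-149\right) \left(-2 + \left(-149\right)^{2} - -149\right) + 41427} = \sqrt{6 \left(-149\right) \left(-2 + 22201 + 149\right) + 41427} = \sqrt{6 \left(-149\right) 22348 + 41427} = \sqrt{-19979112 + 41427} = \sqrt{-19937685} = i \sqrt{19937685}$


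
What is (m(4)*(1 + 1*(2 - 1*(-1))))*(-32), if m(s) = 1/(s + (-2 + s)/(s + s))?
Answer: -512/17 ≈ -30.118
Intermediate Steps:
m(s) = 1/(s + (-2 + s)/(2*s)) (m(s) = 1/(s + (-2 + s)/((2*s))) = 1/(s + (-2 + s)*(1/(2*s))) = 1/(s + (-2 + s)/(2*s)))
(m(4)*(1 + 1*(2 - 1*(-1))))*(-32) = ((2*4/(-2 + 4 + 2*4**2))*(1 + 1*(2 - 1*(-1))))*(-32) = ((2*4/(-2 + 4 + 2*16))*(1 + 1*(2 + 1)))*(-32) = ((2*4/(-2 + 4 + 32))*(1 + 1*3))*(-32) = ((2*4/34)*(1 + 3))*(-32) = ((2*4*(1/34))*4)*(-32) = ((4/17)*4)*(-32) = (16/17)*(-32) = -512/17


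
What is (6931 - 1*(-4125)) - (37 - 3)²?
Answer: 9900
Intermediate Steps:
(6931 - 1*(-4125)) - (37 - 3)² = (6931 + 4125) - 1*34² = 11056 - 1*1156 = 11056 - 1156 = 9900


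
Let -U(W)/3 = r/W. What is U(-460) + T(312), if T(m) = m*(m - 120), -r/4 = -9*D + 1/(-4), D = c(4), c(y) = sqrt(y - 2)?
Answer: 27555843/460 + 27*sqrt(2)/115 ≈ 59904.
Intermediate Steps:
c(y) = sqrt(-2 + y)
D = sqrt(2) (D = sqrt(-2 + 4) = sqrt(2) ≈ 1.4142)
r = 1 + 36*sqrt(2) (r = -4*(-9*sqrt(2) + 1/(-4)) = -4*(-9*sqrt(2) - 1/4) = -4*(-1/4 - 9*sqrt(2)) = 1 + 36*sqrt(2) ≈ 51.912)
U(W) = -3*(1 + 36*sqrt(2))/W
T(m) = m*(-120 + m)
U(-460) + T(312) = 3*(-1 - 36*sqrt(2))/(-460) + 312*(-120 + 312) = 3*(-1/460)*(-1 - 36*sqrt(2)) + 312*192 = (3/460 + 27*sqrt(2)/115) + 59904 = 27555843/460 + 27*sqrt(2)/115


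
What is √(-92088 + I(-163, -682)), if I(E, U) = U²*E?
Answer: 10*I*√759073 ≈ 8712.5*I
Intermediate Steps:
I(E, U) = E*U²
√(-92088 + I(-163, -682)) = √(-92088 - 163*(-682)²) = √(-92088 - 163*465124) = √(-92088 - 75815212) = √(-75907300) = 10*I*√759073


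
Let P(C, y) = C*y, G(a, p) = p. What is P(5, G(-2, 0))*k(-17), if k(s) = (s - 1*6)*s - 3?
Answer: 0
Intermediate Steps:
k(s) = -3 + s*(-6 + s) (k(s) = (s - 6)*s - 3 = (-6 + s)*s - 3 = s*(-6 + s) - 3 = -3 + s*(-6 + s))
P(5, G(-2, 0))*k(-17) = (5*0)*(-3 + (-17)**2 - 6*(-17)) = 0*(-3 + 289 + 102) = 0*388 = 0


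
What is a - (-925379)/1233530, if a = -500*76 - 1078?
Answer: -48202959961/1233530 ≈ -39077.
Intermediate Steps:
a = -39078 (a = -38000 - 1078 = -39078)
a - (-925379)/1233530 = -39078 - (-925379)/1233530 = -39078 - 1*(-925379/1233530) = -39078 + 925379/1233530 = -48202959961/1233530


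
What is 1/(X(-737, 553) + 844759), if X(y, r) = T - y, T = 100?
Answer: 1/845596 ≈ 1.1826e-6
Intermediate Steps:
X(y, r) = 100 - y
1/(X(-737, 553) + 844759) = 1/((100 - 1*(-737)) + 844759) = 1/((100 + 737) + 844759) = 1/(837 + 844759) = 1/845596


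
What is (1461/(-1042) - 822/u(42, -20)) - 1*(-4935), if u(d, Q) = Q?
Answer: 12959088/2605 ≈ 4974.7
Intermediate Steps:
(1461/(-1042) - 822/u(42, -20)) - 1*(-4935) = (1461/(-1042) - 822/(-20)) - 1*(-4935) = (1461*(-1/1042) - 822*(-1/20)) + 4935 = (-1461/1042 + 411/10) + 4935 = 103413/2605 + 4935 = 12959088/2605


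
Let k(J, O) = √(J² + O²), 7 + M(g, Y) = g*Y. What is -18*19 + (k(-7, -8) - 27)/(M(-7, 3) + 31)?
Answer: -351 + √113/3 ≈ -347.46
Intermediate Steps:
M(g, Y) = -7 + Y*g (M(g, Y) = -7 + g*Y = -7 + Y*g)
-18*19 + (k(-7, -8) - 27)/(M(-7, 3) + 31) = -18*19 + (√((-7)² + (-8)²) - 27)/((-7 + 3*(-7)) + 31) = -342 + (√(49 + 64) - 27)/((-7 - 21) + 31) = -342 + (√113 - 27)/(-28 + 31) = -342 + (-27 + √113)/3 = -342 + (-27 + √113)*(⅓) = -342 + (-9 + √113/3) = -351 + √113/3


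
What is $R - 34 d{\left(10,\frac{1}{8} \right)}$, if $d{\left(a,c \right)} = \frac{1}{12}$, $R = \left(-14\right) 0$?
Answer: $- \frac{17}{6} \approx -2.8333$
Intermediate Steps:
$R = 0$
$d{\left(a,c \right)} = \frac{1}{12}$
$R - 34 d{\left(10,\frac{1}{8} \right)} = 0 - \frac{17}{6} = - \frac{17}{6}$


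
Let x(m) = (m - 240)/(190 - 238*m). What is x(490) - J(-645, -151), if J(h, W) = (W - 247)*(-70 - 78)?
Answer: -685819297/11643 ≈ -58904.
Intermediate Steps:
x(m) = (-240 + m)/(190 - 238*m)
J(h, W) = 36556 - 148*W (J(h, W) = (-247 + W)*(-148) = 36556 - 148*W)
x(490) - J(-645, -151) = (240 - 1*490)/(2*(-95 + 119*490)) - (36556 - 148*(-151)) = (240 - 490)/(2*(-95 + 58310)) - (36556 + 22348) = (½)*(-250)/58215 - 1*58904 = (½)*(1/58215)*(-250) - 58904 = -25/11643 - 58904 = -685819297/11643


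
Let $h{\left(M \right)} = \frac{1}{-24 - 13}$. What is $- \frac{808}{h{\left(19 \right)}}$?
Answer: $29896$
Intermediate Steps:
$h{\left(M \right)} = - \frac{1}{37}$ ($h{\left(M \right)} = \frac{1}{-37} = - \frac{1}{37}$)
$- \frac{808}{h{\left(19 \right)}} = - \frac{808}{- \frac{1}{37}} = \left(-808\right) \left(-37\right) = 29896$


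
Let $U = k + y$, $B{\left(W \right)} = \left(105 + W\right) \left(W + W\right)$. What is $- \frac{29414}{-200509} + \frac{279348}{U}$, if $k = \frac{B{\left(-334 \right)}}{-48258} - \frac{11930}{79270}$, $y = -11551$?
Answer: $- \frac{2662100595993756757}{110781302435519467} \approx -24.03$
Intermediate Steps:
$B{\left(W \right)} = 2 W \left(105 + W\right)$ ($B{\left(W \right)} = \left(105 + W\right) 2 W = 2 W \left(105 + W\right)$)
$k = - \frac{635090419}{191270583}$ ($k = \frac{2 \left(-334\right) \left(105 - 334\right)}{-48258} - \frac{11930}{79270} = 2 \left(-334\right) \left(-229\right) \left(- \frac{1}{48258}\right) - \frac{1193}{7927} = 152972 \left(- \frac{1}{48258}\right) - \frac{1193}{7927} = - \frac{76486}{24129} - \frac{1193}{7927} = - \frac{635090419}{191270583} \approx -3.3204$)
$U = - \frac{2210001594652}{191270583}$ ($U = - \frac{635090419}{191270583} - 11551 = - \frac{2210001594652}{191270583} \approx -11554.0$)
$- \frac{29414}{-200509} + \frac{279348}{U} = - \frac{29414}{-200509} + \frac{279348}{- \frac{2210001594652}{191270583}} = \left(-29414\right) \left(- \frac{1}{200509}\right) + 279348 \left(- \frac{191270583}{2210001594652}\right) = \frac{29414}{200509} - \frac{13357763704971}{552500398663} = - \frac{2662100595993756757}{110781302435519467}$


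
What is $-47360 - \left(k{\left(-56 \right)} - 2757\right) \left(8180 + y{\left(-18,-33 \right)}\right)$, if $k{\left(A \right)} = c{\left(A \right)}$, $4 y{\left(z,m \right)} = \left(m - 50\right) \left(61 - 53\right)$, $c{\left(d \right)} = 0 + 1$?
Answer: $22039224$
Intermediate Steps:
$c{\left(d \right)} = 1$
$y{\left(z,m \right)} = -100 + 2 m$ ($y{\left(z,m \right)} = \frac{\left(m - 50\right) \left(61 - 53\right)}{4} = \frac{\left(-50 + m\right) 8}{4} = \frac{-400 + 8 m}{4} = -100 + 2 m$)
$k{\left(A \right)} = 1$
$-47360 - \left(k{\left(-56 \right)} - 2757\right) \left(8180 + y{\left(-18,-33 \right)}\right) = -47360 - \left(1 - 2757\right) \left(8180 + \left(-100 + 2 \left(-33\right)\right)\right) = -47360 - - 2756 \left(8180 - 166\right) = -47360 - \left(-2756\right) 8014 = -47360 - -22086584 = -47360 + 22086584 = 22039224$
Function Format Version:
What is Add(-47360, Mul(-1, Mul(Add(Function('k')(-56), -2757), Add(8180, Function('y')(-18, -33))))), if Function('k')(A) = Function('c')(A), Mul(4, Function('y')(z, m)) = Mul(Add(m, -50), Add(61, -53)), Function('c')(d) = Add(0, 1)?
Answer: 22039224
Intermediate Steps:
Function('c')(d) = 1
Function('y')(z, m) = Add(-100, Mul(2, m)) (Function('y')(z, m) = Mul(Rational(1, 4), Mul(Add(m, -50), Add(61, -53))) = Mul(Rational(1, 4), Mul(Add(-50, m), 8)) = Mul(Rational(1, 4), Add(-400, Mul(8, m))) = Add(-100, Mul(2, m)))
Function('k')(A) = 1
Add(-47360, Mul(-1, Mul(Add(Function('k')(-56), -2757), Add(8180, Function('y')(-18, -33))))) = Add(-47360, Mul(-1, Mul(Add(1, -2757), Add(8180, Add(-100, Mul(2, -33)))))) = Add(-47360, Mul(-1, Mul(-2756, Add(8180, Add(-100, -66))))) = Add(-47360, Mul(-1, Mul(-2756, Add(8180, -166)))) = Add(-47360, Mul(-1, Mul(-2756, 8014))) = Add(-47360, Mul(-1, -22086584)) = Add(-47360, 22086584) = 22039224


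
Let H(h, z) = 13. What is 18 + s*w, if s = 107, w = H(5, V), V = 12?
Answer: 1409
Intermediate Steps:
w = 13
18 + s*w = 18 + 107*13 = 18 + 1391 = 1409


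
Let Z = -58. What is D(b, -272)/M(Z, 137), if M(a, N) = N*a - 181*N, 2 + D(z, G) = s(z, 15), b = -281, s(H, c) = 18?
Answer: -16/32743 ≈ -0.00048865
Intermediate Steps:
D(z, G) = 16 (D(z, G) = -2 + 18 = 16)
M(a, N) = -181*N + N*a
D(b, -272)/M(Z, 137) = 16/((137*(-181 - 58))) = 16/((137*(-239))) = 16/(-32743) = 16*(-1/32743) = -16/32743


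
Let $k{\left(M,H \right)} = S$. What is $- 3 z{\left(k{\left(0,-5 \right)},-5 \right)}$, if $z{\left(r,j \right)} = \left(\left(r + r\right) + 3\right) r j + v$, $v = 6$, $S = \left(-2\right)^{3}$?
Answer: $1542$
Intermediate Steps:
$S = -8$
$k{\left(M,H \right)} = -8$
$z{\left(r,j \right)} = 6 + j r \left(3 + 2 r\right)$ ($z{\left(r,j \right)} = \left(\left(r + r\right) + 3\right) r j + 6 = \left(2 r + 3\right) r j + 6 = \left(3 + 2 r\right) r j + 6 = r \left(3 + 2 r\right) j + 6 = j r \left(3 + 2 r\right) + 6 = 6 + j r \left(3 + 2 r\right)$)
$- 3 z{\left(k{\left(0,-5 \right)},-5 \right)} = - 3 \left(6 + 2 \left(-5\right) \left(-8\right)^{2} + 3 \left(-5\right) \left(-8\right)\right) = - 3 \left(6 + 2 \left(-5\right) 64 + 120\right) = - 3 \left(6 - 640 + 120\right) = \left(-3\right) \left(-514\right) = 1542$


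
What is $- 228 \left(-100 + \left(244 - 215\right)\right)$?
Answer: $16188$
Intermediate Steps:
$- 228 \left(-100 + \left(244 - 215\right)\right) = - 228 \left(-100 + 29\right) = \left(-228\right) \left(-71\right) = 16188$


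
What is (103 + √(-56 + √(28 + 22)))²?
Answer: (103 + I*√(56 - 5*√2))² ≈ 10560.0 + 1441.0*I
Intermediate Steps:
(103 + √(-56 + √(28 + 22)))² = (103 + √(-56 + √50))² = (103 + √(-56 + 5*√2))²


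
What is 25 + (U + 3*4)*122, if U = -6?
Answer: 757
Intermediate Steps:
25 + (U + 3*4)*122 = 25 + (-6 + 3*4)*122 = 25 + (-6 + 12)*122 = 25 + 6*122 = 25 + 732 = 757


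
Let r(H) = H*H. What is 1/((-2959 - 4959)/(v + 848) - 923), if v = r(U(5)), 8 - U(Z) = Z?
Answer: -857/798929 ≈ -0.0010727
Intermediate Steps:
U(Z) = 8 - Z
r(H) = H²
v = 9 (v = (8 - 1*5)² = (8 - 5)² = 3² = 9)
1/((-2959 - 4959)/(v + 848) - 923) = 1/((-2959 - 4959)/(9 + 848) - 923) = 1/(-7918/857 - 923) = 1/(-798929/857) = -857/798929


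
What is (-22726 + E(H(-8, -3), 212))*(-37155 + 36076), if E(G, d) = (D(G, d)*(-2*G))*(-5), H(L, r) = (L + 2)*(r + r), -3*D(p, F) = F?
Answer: 51971114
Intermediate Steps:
D(p, F) = -F/3
H(L, r) = 2*r*(2 + L) (H(L, r) = (2 + L)*(2*r) = 2*r*(2 + L))
E(G, d) = -10*G*d/3 (E(G, d) = ((-d/3)*(-2*G))*(-5) = (2*G*d/3)*(-5) = -10*G*d/3)
(-22726 + E(H(-8, -3), 212))*(-37155 + 36076) = (-22726 - 10/3*2*(-3)*(2 - 8)*212)*(-37155 + 36076) = (-22726 - 10/3*2*(-3)*(-6)*212)*(-1079) = (-22726 - 10/3*36*212)*(-1079) = (-22726 - 25440)*(-1079) = -48166*(-1079) = 51971114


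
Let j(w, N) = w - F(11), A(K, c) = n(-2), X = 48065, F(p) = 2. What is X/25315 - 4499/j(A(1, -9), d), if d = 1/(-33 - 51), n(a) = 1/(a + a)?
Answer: 91200265/45567 ≈ 2001.5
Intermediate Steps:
n(a) = 1/(2*a)
d = -1/84 (d = 1/(-84) = -1/84 ≈ -0.011905)
A(K, c) = -1/4 (A(K, c) = (1/2)/(-2) = (1/2)*(-1/2) = -1/4)
j(w, N) = -2 + w (j(w, N) = w - 1*2 = w - 2 = -2 + w)
X/25315 - 4499/j(A(1, -9), d) = 48065/25315 - 4499/(-2 - 1/4) = 48065*(1/25315) - 4499/(-9/4) = 9613/5063 - 4499*(-4/9) = 9613/5063 + 17996/9 = 91200265/45567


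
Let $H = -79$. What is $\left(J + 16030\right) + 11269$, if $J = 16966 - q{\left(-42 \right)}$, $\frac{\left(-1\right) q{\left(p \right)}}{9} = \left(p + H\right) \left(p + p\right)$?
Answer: $135741$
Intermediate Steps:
$q{\left(p \right)} = - 18 p \left(-79 + p\right)$ ($q{\left(p \right)} = - 9 \left(p - 79\right) \left(p + p\right) = - 9 \left(-79 + p\right) 2 p = - 9 \cdot 2 p \left(-79 + p\right) = - 18 p \left(-79 + p\right)$)
$J = 108442$ ($J = 16966 - 18 \left(-42\right) \left(79 - -42\right) = 16966 - 18 \left(-42\right) \left(79 + 42\right) = 16966 - 18 \left(-42\right) 121 = 16966 - -91476 = 16966 + 91476 = 108442$)
$\left(J + 16030\right) + 11269 = \left(108442 + 16030\right) + 11269 = 124472 + 11269 = 135741$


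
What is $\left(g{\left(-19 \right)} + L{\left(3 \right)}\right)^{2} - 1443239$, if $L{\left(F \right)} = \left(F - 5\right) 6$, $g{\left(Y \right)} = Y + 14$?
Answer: $-1442950$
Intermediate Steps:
$g{\left(Y \right)} = 14 + Y$
$L{\left(F \right)} = -30 + 6 F$ ($L{\left(F \right)} = \left(-5 + F\right) 6 = -30 + 6 F$)
$\left(g{\left(-19 \right)} + L{\left(3 \right)}\right)^{2} - 1443239 = \left(\left(14 - 19\right) + \left(-30 + 6 \cdot 3\right)\right)^{2} - 1443239 = \left(-5 + \left(-30 + 18\right)\right)^{2} - 1443239 = \left(-5 - 12\right)^{2} - 1443239 = \left(-17\right)^{2} - 1443239 = 289 - 1443239 = -1442950$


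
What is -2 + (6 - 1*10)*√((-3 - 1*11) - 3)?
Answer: -2 - 4*I*√17 ≈ -2.0 - 16.492*I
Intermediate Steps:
-2 + (6 - 1*10)*√((-3 - 1*11) - 3) = -2 + (6 - 10)*√((-3 - 11) - 3) = -2 - 4*√(-14 - 3) = -2 - 4*I*√17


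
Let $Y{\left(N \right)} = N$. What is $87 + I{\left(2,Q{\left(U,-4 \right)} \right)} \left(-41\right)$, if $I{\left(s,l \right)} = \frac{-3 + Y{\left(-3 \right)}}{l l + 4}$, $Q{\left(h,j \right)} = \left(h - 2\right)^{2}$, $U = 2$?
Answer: $\frac{297}{2} \approx 148.5$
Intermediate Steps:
$Q{\left(h,j \right)} = \left(-2 + h\right)^{2}$
$I{\left(s,l \right)} = - \frac{6}{4 + l^{2}}$ ($I{\left(s,l \right)} = \frac{-3 - 3}{l l + 4} = - \frac{6}{l^{2} + 4} = - \frac{6}{4 + l^{2}}$)
$87 + I{\left(2,Q{\left(U,-4 \right)} \right)} \left(-41\right) = 87 + - \frac{6}{4 + \left(\left(-2 + 2\right)^{2}\right)^{2}} \left(-41\right) = 87 + - \frac{6}{4 + \left(0^{2}\right)^{2}} \left(-41\right) = 87 + - \frac{6}{4 + 0^{2}} \left(-41\right) = 87 + - \frac{6}{4 + 0} \left(-41\right) = 87 + - \frac{6}{4} \left(-41\right) = 87 + \left(-6\right) \frac{1}{4} \left(-41\right) = 87 - - \frac{123}{2} = 87 + \frac{123}{2} = \frac{297}{2}$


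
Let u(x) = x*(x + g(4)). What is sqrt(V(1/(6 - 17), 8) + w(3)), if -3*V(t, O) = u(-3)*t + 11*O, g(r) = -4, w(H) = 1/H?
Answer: 2*I*sqrt(858)/11 ≈ 5.3258*I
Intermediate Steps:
u(x) = x*(-4 + x) (u(x) = x*(x - 4) = x*(-4 + x))
V(t, O) = -7*t - 11*O/3 (V(t, O) = -((-3*(-4 - 3))*t + 11*O)/3 = -((-3*(-7))*t + 11*O)/3 = -(21*t + 11*O)/3 = -(11*O + 21*t)/3 = -7*t - 11*O/3)
sqrt(V(1/(6 - 17), 8) + w(3)) = sqrt((-7/(6 - 17) - 11/3*8) + 1/3) = sqrt((-7/(-11) - 88/3) + 1/3) = sqrt((-7*(-1/11) - 88/3) + 1/3) = sqrt((7/11 - 88/3) + 1/3) = sqrt(-947/33 + 1/3) = sqrt(-312/11) = 2*I*sqrt(858)/11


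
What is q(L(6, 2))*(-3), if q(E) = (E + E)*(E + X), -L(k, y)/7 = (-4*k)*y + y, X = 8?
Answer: -637560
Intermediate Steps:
L(k, y) = -7*y + 28*k*y (L(k, y) = -7*((-4*k)*y + y) = -7*(-4*k*y + y) = -7*(y - 4*k*y) = -7*y + 28*k*y)
q(E) = 2*E*(8 + E) (q(E) = (E + E)*(E + 8) = (2*E)*(8 + E) = 2*E*(8 + E))
q(L(6, 2))*(-3) = (2*(7*2*(-1 + 4*6))*(8 + 7*2*(-1 + 4*6)))*(-3) = (2*(7*2*(-1 + 24))*(8 + 7*2*(-1 + 24)))*(-3) = (2*(7*2*23)*(8 + 7*2*23))*(-3) = (2*322*(8 + 322))*(-3) = (2*322*330)*(-3) = 212520*(-3) = -637560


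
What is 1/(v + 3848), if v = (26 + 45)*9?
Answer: 1/4487 ≈ 0.00022287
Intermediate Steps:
v = 639 (v = 71*9 = 639)
1/(v + 3848) = 1/(639 + 3848) = 1/4487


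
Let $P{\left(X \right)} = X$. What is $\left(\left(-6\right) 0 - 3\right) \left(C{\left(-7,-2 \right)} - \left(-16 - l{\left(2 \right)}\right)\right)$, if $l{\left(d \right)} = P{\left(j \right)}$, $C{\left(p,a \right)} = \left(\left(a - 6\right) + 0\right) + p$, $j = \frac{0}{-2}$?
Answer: $-3$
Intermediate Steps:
$j = 0$ ($j = 0 \left(- \frac{1}{2}\right) = 0$)
$C{\left(p,a \right)} = -6 + a + p$ ($C{\left(p,a \right)} = \left(\left(a - 6\right) + 0\right) + p = \left(\left(-6 + a\right) + 0\right) + p = \left(-6 + a\right) + p = -6 + a + p$)
$l{\left(d \right)} = 0$
$\left(\left(-6\right) 0 - 3\right) \left(C{\left(-7,-2 \right)} - \left(-16 - l{\left(2 \right)}\right)\right) = \left(\left(-6\right) 0 - 3\right) \left(\left(-6 - 2 - 7\right) + \left(\left(19 + 0\right) - 3\right)\right) = \left(0 - 3\right) \left(-15 + \left(19 - 3\right)\right) = - 3 \left(-15 + 16\right) = \left(-3\right) 1 = -3$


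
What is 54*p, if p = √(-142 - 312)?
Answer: 54*I*√454 ≈ 1150.6*I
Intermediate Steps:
p = I*√454 (p = √(-454) = I*√454 ≈ 21.307*I)
54*p = 54*(I*√454) = 54*I*√454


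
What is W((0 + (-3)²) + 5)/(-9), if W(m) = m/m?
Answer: -⅑ ≈ -0.11111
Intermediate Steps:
W(m) = 1
W((0 + (-3)²) + 5)/(-9) = 1/(-9) = -⅑*1 = -⅑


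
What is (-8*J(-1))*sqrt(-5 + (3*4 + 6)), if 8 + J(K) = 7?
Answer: 8*sqrt(13) ≈ 28.844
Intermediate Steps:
J(K) = -1 (J(K) = -8 + 7 = -1)
(-8*J(-1))*sqrt(-5 + (3*4 + 6)) = (-8*(-1))*sqrt(-5 + (3*4 + 6)) = 8*sqrt(-5 + (12 + 6)) = 8*sqrt(-5 + 18) = 8*sqrt(13)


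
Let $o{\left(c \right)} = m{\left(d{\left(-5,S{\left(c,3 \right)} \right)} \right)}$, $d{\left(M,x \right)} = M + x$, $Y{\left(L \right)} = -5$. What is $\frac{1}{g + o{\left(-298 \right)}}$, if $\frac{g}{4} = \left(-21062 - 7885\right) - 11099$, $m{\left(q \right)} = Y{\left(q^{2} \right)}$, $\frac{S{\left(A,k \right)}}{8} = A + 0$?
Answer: $- \frac{1}{160189} \approx -6.2426 \cdot 10^{-6}$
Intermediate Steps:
$S{\left(A,k \right)} = 8 A$ ($S{\left(A,k \right)} = 8 \left(A + 0\right) = 8 A$)
$m{\left(q \right)} = -5$
$o{\left(c \right)} = -5$
$g = -160184$ ($g = 4 \left(\left(-21062 - 7885\right) - 11099\right) = 4 \left(-28947 - 11099\right) = 4 \left(-40046\right) = -160184$)
$\frac{1}{g + o{\left(-298 \right)}} = \frac{1}{-160184 - 5} = \frac{1}{-160189} = - \frac{1}{160189}$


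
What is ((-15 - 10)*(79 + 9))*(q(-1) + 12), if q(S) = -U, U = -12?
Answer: -52800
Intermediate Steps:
q(S) = 12 (q(S) = -1*(-12) = 12)
((-15 - 10)*(79 + 9))*(q(-1) + 12) = ((-15 - 10)*(79 + 9))*(12 + 12) = -25*88*24 = -2200*24 = -52800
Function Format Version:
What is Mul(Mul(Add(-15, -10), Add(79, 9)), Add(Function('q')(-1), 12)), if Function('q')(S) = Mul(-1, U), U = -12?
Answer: -52800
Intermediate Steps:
Function('q')(S) = 12 (Function('q')(S) = Mul(-1, -12) = 12)
Mul(Mul(Add(-15, -10), Add(79, 9)), Add(Function('q')(-1), 12)) = Mul(Mul(Add(-15, -10), Add(79, 9)), Add(12, 12)) = Mul(Mul(-25, 88), 24) = Mul(-2200, 24) = -52800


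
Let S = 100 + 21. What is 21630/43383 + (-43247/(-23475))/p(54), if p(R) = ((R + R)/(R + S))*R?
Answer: 43861512149/79192022328 ≈ 0.55386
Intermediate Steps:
S = 121
p(R) = 2*R²/(121 + R) (p(R) = ((R + R)/(R + 121))*R = ((2*R)/(121 + R))*R = (2*R/(121 + R))*R = 2*R²/(121 + R))
21630/43383 + (-43247/(-23475))/p(54) = 21630/43383 + (-43247/(-23475))/((2*54²/(121 + 54))) = 21630*(1/43383) + (-43247*(-1/23475))/((2*2916/175)) = 7210/14461 + 43247/(23475*((2*2916*(1/175)))) = 7210/14461 + 43247/(23475*(5832/175)) = 7210/14461 + (43247/23475)*(175/5832) = 7210/14461 + 302729/5476248 = 43861512149/79192022328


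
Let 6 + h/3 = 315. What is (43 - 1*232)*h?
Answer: -175203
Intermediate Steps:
h = 927 (h = -18 + 3*315 = -18 + 945 = 927)
(43 - 1*232)*h = (43 - 1*232)*927 = (43 - 232)*927 = -189*927 = -175203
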